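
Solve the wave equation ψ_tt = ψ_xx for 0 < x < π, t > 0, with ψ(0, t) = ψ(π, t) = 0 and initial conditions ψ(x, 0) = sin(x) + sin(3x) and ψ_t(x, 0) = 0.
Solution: Separating variables: ψ = Σ [A_n cos(ω_n t) + B_n sin(ω_n t)] sin(nx), ω_n = n. From ICs: A_1=1, A_3=1.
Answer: ψ(x, t) = sin(x)cos(t) + sin(3x)cos(3t)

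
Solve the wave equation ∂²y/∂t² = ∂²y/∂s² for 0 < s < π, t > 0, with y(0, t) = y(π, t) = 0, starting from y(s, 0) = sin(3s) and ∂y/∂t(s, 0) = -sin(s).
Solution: Using separation of variables y = X(s)T(t):
Eigenfunctions: sin(ns), n = 1, 2, 3, ...
General solution: y(s, t) = Σ [A_n cos(n t) + B_n sin(n t)] sin(ns)
From y(s,0) = sin(3s): A_3=1. From y_t(s,0) = -sin(s), using y_t(s,0) = Σ ω_n B_n sin(ns) with ω_n = n: B_1 = (-1)/1 = -1.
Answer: y(s, t) = -sin(s)sin(t) + sin(3s)cos(3t)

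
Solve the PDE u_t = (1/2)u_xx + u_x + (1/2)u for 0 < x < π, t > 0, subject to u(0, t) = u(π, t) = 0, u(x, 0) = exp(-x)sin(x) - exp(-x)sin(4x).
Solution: Substitute u = exp(-x)w.
Then u_x = exp(-x)(w_x - w), u_xx = exp(-x)(w_xx - 2w_x + w), u_t = exp(-x)w_t; substituting and dividing by exp(-x), the lower-order terms cancel: w_t = (1/2)w_xx (standard heat equation).
Data for w: w(x,0) = exp(x)u(x,0) = sin(x) - sin(4x). The boundary conditions carry over: w(0,t) = w(π,t) = 0.
Separating variables: w = Σ c_n exp(-n²t/2) sin(nx). From w(x,0) = sin(x) - sin(4x): c_1=1, c_4=-1.
So w(x,t) = -exp(-8t)sin(4x) + exp(-t/2)sin(x), and u(x,t) = exp(-x)w(x,t).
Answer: u(x, t) = -exp(-8t)exp(-x)sin(4x) + exp(-t/2)exp(-x)sin(x)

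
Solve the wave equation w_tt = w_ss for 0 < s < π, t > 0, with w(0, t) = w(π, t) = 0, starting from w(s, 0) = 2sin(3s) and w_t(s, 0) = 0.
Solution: Using separation of variables w = X(s)T(t):
Eigenfunctions: sin(ns), n = 1, 2, 3, ...
General solution: w(s, t) = Σ [A_n cos(n t) + B_n sin(n t)] sin(ns)
From w(s,0) = 2sin(3s): A_3=2. From w_t(s,0) = 0: all B_n = 0.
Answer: w(s, t) = 2sin(3s)cos(3t)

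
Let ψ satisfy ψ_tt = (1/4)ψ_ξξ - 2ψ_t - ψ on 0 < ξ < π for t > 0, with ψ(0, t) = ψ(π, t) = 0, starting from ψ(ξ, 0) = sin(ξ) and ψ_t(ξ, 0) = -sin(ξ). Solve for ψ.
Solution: Substitute ψ = exp(-t)u.
Then ψ_t = exp(-t)(u_t - u), ψ_tt = exp(-t)(u_tt - 2u_t + u), ψ_ξξ = exp(-t)u_ξξ; substituting and dividing by exp(-t), the lower-order terms cancel: u_tt = (1/4)u_ξξ (standard wave equation).
Data for u: u(ξ,0) = ψ(ξ,0) = sin(ξ); u_t(ξ,0) = ψ_t(ξ,0) + ψ(ξ,0) = 0. The boundary conditions carry over: u(0,t) = u(π,t) = 0.
Separating variables: u = Σ [A_n cos(ω_n t) + B_n sin(ω_n t)] sin(nξ), ω_n = n/2. From ICs: A_1=1.
So u(ξ,t) = sin(ξ)cos(t/2), and ψ(ξ,t) = exp(-t)u(ξ,t).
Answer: ψ(ξ, t) = exp(-t)sin(ξ)cos(t/2)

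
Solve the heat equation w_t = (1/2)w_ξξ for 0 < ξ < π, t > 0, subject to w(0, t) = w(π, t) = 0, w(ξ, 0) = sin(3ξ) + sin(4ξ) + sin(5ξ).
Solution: Using separation of variables w = X(ξ)T(t):
Eigenfunctions: sin(nξ), n = 1, 2, 3, ...
General solution: w(ξ, t) = Σ c_n sin(nξ) exp(-n² t/2)
Matching w(ξ,0) = sin(3ξ) + sin(4ξ) + sin(5ξ) term by term: c_3=1, c_4=1, c_5=1.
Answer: w(ξ, t) = exp(-8t)sin(4ξ) + exp(-9t/2)sin(3ξ) + exp(-25t/2)sin(5ξ)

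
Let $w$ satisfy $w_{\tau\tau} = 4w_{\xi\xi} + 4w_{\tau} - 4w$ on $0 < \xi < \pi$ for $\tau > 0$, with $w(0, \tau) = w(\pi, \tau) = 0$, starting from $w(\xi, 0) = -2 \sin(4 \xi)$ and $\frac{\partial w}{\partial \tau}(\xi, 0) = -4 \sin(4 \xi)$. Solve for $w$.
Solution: Substitute $w = e^{2\tau}u$, i.e. $u = e^{-2\tau}w$.
By the product rule, $w_{\tau} = e^{2\tau}(u_{\tau} + 2u)$, $w_{\tau\tau} = e^{2\tau}(u_{\tau\tau} + 4u_{\tau} + 4u)$, $w_{\xi\xi} = e^{2\tau}u_{\xi\xi}$.
Substituting into the PDE and dividing by $e^{2\tau}$: $u_{\tau\tau} + 4u_{\tau} + 4u = 4u_{\xi\xi} + 4(u_{\tau} + 2u) - 4u$.
The lower-order terms cancel, leaving the standard wave equation $u_{\tau\tau} = 4u_{\xi\xi}$.
Initial data for $u$: $u(\xi,0) = w(\xi,0) = -2 \sin(4 \xi)$; $u_{\tau}(\xi,0) = w_{\tau}(\xi,0) - 2w(\xi,0) = 0$. The boundary conditions carry over: $u(0,\tau) = u(\pi,\tau) = 0$.
Solve for $u$:
  Using separation of variables $u = X(\xi)T(\tau)$:
  Eigenfunctions: $\sin(n\xi)$, $n = 1, 2, 3, \ldots$
  General solution: $u(\xi, \tau) = \sum [A_n \cos(2n \tau) + B_n \sin(2n \tau)] \sin(n\xi)$
  From $u(\xi,0) = -2 \sin(4 \xi)$: $A_4=-2$. From $u_{\tau}(\xi,0) = 0$: all $B_n = 0$.
Hence $u(\xi,\tau) = -2 \sin(4 \xi) \cos(8 \tau)$.
Transform back: $w(\xi,\tau) = e^{2\tau}u(\xi,\tau)$.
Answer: $w(\xi, \tau) = -2 e^{2 \tau} \sin(4 \xi) \cos(8 \tau)$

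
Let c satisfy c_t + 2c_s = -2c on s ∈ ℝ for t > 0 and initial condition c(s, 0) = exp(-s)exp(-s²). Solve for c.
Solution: Substitute c = exp(-s)u.
Then c_s = exp(-s)(u_s - u), c_t = exp(-s)u_t; substituting and dividing by exp(-s), the lower-order terms cancel: u_t + 2u_s = 0 (standard advection equation).
Data for u: u(s,0) = exp(s)c(s,0) = exp(-s²).
By characteristics (ds/dt = 2), u(s,t) = f(s - 2t) with f = u(·, 0).
So u(s,t) = exp(-(s - 2t)²), and c(s,t) = exp(-s)u(s,t).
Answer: c(s, t) = exp(-s)exp(-(s - 2t)²)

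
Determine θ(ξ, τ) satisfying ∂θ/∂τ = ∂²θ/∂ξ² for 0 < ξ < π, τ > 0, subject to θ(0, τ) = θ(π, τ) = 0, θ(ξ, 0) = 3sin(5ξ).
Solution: Separating variables: θ = Σ c_n exp(-n²τ) sin(nξ). From θ(ξ,0) = 3sin(5ξ): c_5=3.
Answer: θ(ξ, τ) = 3exp(-25τ)sin(5ξ)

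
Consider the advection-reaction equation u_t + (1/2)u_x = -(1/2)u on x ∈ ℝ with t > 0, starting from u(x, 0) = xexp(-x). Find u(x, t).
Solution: Substitute u = exp(-x)w.
Then u_x = exp(-x)(w_x - w), u_t = exp(-x)w_t; substituting and dividing by exp(-x), the lower-order terms cancel: w_t + (1/2)w_x = 0 (standard advection equation).
Data for w: w(x,0) = exp(x)u(x,0) = x.
By characteristics (dx/dt = 1/2), w(x,t) = f(x - (1/2)t) with f = w(·, 0).
So w(x,t) = -(1/2)t + x, and u(x,t) = exp(-x)w(x,t).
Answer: u(x, t) = -(1/2)texp(-x) + xexp(-x)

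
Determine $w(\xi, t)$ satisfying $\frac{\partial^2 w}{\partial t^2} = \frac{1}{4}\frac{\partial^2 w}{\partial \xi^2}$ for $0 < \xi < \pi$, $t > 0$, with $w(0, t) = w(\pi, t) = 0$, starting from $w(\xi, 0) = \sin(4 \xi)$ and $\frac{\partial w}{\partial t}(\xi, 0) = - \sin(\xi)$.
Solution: Using separation of variables $w = X(\xi)T(t)$:
Eigenfunctions: $\sin(n\xi)$, $n = 1, 2, 3, \ldots$
General solution: $w(\xi, t) = \sum [A_n \cos(n t/2) + B_n \sin(n t/2)] \sin(n\xi)$
From $w(\xi,0) = \sin(4 \xi)$: $A_4=1$. From $w_t(\xi,0) = - \sin(\xi)$, using $w_t(\xi,0) = \sum \omega_n B_n \sin(n\xi)$ with $\omega_n = n/2$: $B_1 = (-1)/(1/2) = -2$.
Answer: $w(\xi, t) = -2 \sin(\xi) \sin(t/2) + \sin(4 \xi) \cos(2 t)$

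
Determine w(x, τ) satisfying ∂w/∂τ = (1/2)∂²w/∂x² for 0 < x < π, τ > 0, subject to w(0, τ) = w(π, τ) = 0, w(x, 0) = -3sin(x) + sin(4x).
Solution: Separating variables: w = Σ c_n exp(-n²τ/2) sin(nx). From w(x,0) = -3sin(x) + sin(4x): c_1=-3, c_4=1.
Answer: w(x, τ) = exp(-8τ)sin(4x) - 3exp(-τ/2)sin(x)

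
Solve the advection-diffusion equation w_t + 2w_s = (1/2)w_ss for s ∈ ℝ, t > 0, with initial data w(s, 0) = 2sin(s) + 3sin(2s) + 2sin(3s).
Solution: Moving frame: η = s - 2t, σ = t, w = u(η,σ), so w_t = u_σ - 2u_η and w_ss = u_ηη.
Hence w_t + 2w_s = u_σ and the PDE becomes the heat equation u_σ = (1/2)u_ηη on η ∈ ℝ.
Initial data: u(η,0) = w(η,0) = 2sin(η) + 3sin(2η) + 2sin(3η). Each mode sin(nη) decays as exp(-n²σ/2) on ℝ, so u(η,σ) = Σ c_n exp(-n²σ/2) sin(nη) with c_1=2, c_2=3, c_3=2: u(η,σ) = 3exp(-2σ)sin(2η) + 2exp(-σ/2)sin(η) + 2exp(-9σ/2)sin(3η).
Substituting back: w(s,t) = u(s - 2t, t).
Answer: w(s, t) = 3exp(-2t)sin(2s - 4t) + 2exp(-t/2)sin(s - 2t) + 2exp(-9t/2)sin(3s - 6t)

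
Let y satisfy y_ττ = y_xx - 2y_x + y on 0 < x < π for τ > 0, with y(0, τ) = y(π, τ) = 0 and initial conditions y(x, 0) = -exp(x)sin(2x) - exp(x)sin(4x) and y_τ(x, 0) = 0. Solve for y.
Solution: Substitute y = exp(x)u, i.e. u = exp(-x)y.
By the product rule, y_x = exp(x)(u_x + u), y_xx = exp(x)(u_xx + 2u_x + u), y_ττ = exp(x)u_ττ.
Substituting into the PDE and dividing by exp(x): u_ττ = (u_xx + 2u_x + u) - 2(u_x + u) + u.
The lower-order terms cancel, leaving the standard wave equation u_ττ = u_xx.
Initial data for u: u(x,0) = exp(-x)y(x,0) = -sin(2x) - sin(4x); u_τ(x,0) = exp(-x)y_τ(x,0) = 0. The boundary conditions carry over: u(0,τ) = u(π,τ) = 0.
Solve for u:
  Using separation of variables u = X(x)T(τ):
  Eigenfunctions: sin(nx), n = 1, 2, 3, ...
  General solution: u(x, τ) = Σ [A_n cos(n τ) + B_n sin(n τ)] sin(nx)
  From u(x,0) = -sin(2x) - sin(4x): A_2=-1, A_4=-1. From u_τ(x,0) = 0: all B_n = 0.
Hence u(x,τ) = -sin(2x)cos(2τ) - sin(4x)cos(4τ).
Transform back: y(x,τ) = exp(x)u(x,τ).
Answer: y(x, τ) = -exp(x)sin(2x)cos(2τ) - exp(x)sin(4x)cos(4τ)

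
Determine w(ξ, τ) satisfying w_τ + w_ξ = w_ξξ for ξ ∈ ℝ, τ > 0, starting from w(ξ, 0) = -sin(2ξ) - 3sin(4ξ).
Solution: Change to a moving frame: let η = ξ - τ, σ = τ and write w(ξ,τ) = u(η,σ).
By the chain rule w_τ = u_σ - u_η, w_ξ = u_η, w_ξξ = u_ηη.
Then w_τ + w_ξ = u_σ: the advection term cancels and the PDE becomes the heat equation u_σ = u_ηη on η ∈ ℝ.
Initial data: u(η,0) = w(η,0) = -sin(2η) - 3sin(4η).
On η ∈ ℝ each mode satisfies (sin(nη))″ = -n² sin(nη), so exp(-n²σ) sin(nη) solves the heat equation; by superposition u(η,σ) = Σ c_n exp(-n²σ) sin(nη).
Reading off the coefficients: c_2=-1, c_4=-3, so u(η,σ) = -exp(-4σ)sin(2η) - 3exp(-16σ)sin(4η).
Substituting back η = ξ - τ, σ = τ: w(ξ,τ) = u(ξ - τ, τ).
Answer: w(ξ, τ) = -exp(-4τ)sin(2ξ - 2τ) - 3exp(-16τ)sin(4ξ - 4τ)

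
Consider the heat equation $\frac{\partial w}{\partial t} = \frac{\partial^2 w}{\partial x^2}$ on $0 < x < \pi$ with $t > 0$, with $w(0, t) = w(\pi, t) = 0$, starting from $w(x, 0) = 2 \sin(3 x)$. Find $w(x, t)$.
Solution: Using separation of variables $w = X(x)T(t)$:
Eigenfunctions: $\sin(nx)$, $n = 1, 2, 3, \ldots$
General solution: $w(x, t) = \sum c_n \sin(nx) e^{-n^2 t}$
Matching $w(x,0) = 2 \sin(3 x)$ term by term: $c_3=2$.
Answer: $w(x, t) = 2 e^{-9 t} \sin(3 x)$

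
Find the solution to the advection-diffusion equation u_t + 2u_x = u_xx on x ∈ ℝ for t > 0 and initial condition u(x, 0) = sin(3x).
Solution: Change to a moving frame: let η = x - 2t, σ = t and write u(x,t) = w(η,σ).
By the chain rule u_t = w_σ - 2w_η, u_x = w_η, u_xx = w_ηη.
Then u_t + 2u_x = w_σ: the advection term cancels and the PDE becomes the heat equation w_σ = w_ηη on η ∈ ℝ.
Initial data: w(η,0) = u(η,0) = sin(3η).
On η ∈ ℝ each mode satisfies (sin(nη))″ = -n² sin(nη), so exp(-n²σ) sin(nη) solves the heat equation; by superposition w(η,σ) = Σ c_n exp(-n²σ) sin(nη).
Reading off the coefficients: c_3=1, so w(η,σ) = exp(-9σ)sin(3η).
Substituting back η = x - 2t, σ = t: u(x,t) = w(x - 2t, t).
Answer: u(x, t) = -exp(-9t)sin(6t - 3x)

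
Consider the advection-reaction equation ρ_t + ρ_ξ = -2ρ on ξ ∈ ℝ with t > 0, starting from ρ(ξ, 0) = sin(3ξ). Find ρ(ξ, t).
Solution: Substitute ρ = exp(-2t)u.
Then ρ_t = exp(-2t)(u_t - 2u), ρ_ξ = exp(-2t)u_ξ; substituting and dividing by exp(-2t), the lower-order terms cancel: u_t + u_ξ = 0 (standard advection equation).
Data for u: u(ξ,0) = ρ(ξ,0) = sin(3ξ).
By characteristics (dξ/dt = 1), u(ξ,t) = f(ξ - t) with f = u(·, 0).
So u(ξ,t) = -sin(3t - 3ξ), and ρ(ξ,t) = exp(-2t)u(ξ,t).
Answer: ρ(ξ, t) = -exp(-2t)sin(3t - 3ξ)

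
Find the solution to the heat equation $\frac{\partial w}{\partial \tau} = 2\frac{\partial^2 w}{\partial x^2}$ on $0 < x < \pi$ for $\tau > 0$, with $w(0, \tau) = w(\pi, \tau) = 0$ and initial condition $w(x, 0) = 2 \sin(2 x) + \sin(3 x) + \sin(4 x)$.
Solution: Separating variables: $w = \sum c_n e^{-2n^2\tau} \sin(nx)$. From $w(x,0) = 2 \sin(2 x) + \sin(3 x) + \sin(4 x)$: $c_2=2, c_3=1, c_4=1$.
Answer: $w(x, \tau) = 2 e^{-8 \tau} \sin(2 x) + e^{-18 \tau} \sin(3 x) + e^{-32 \tau} \sin(4 x)$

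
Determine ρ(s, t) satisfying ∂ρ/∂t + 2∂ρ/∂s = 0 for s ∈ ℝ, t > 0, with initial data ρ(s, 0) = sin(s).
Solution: By method of characteristics (waves move right with speed 2):
Along characteristics s - 2t = const, ρ is constant, so ρ(s,t) = f(s - 2t) with f = ρ(·, 0).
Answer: ρ(s, t) = sin(s - 2t)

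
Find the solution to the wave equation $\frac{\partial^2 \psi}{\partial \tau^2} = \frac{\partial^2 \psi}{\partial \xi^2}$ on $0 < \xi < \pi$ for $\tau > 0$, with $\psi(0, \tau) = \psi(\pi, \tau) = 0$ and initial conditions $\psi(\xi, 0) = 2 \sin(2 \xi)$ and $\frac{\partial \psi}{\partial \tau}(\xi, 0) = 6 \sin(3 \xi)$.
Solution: Separating variables: $\psi = \sum [A_n \cos(\omega_n \tau) + B_n \sin(\omega_n \tau)] \sin(n\xi)$, $\omega_n = n$. From ICs ($B_n$ = velocity coefficient / $\omega_n$): $A_2=2, B_3=2$.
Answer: $\psi(\xi, \tau) = 2 \sin(3 \tau) \sin(3 \xi) + 2 \sin(2 \xi) \cos(2 \tau)$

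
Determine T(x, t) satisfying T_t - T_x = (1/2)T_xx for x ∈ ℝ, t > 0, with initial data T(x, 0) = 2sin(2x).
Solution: Moving frame: η = x + t, σ = t, T = u(η,σ), so T_t = u_σ + u_η and T_xx = u_ηη.
Hence T_t - T_x = u_σ and the PDE becomes the heat equation u_σ = (1/2)u_ηη on η ∈ ℝ.
Initial data: u(η,0) = T(η,0) = 2sin(2η). Each mode sin(nη) decays as exp(-n²σ/2) on ℝ, so u(η,σ) = Σ c_n exp(-n²σ/2) sin(nη) with c_2=2: u(η,σ) = 2exp(-2σ)sin(2η).
Substituting back: T(x,t) = u(x + t, t).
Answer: T(x, t) = 2exp(-2t)sin(2t + 2x)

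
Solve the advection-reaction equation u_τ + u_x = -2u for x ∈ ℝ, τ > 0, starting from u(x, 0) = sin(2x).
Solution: Substitute u = exp(-2τ)w, i.e. w = exp(2τ)u.
By the product rule, u_τ = exp(-2τ)(w_τ - 2w), u_x = exp(-2τ)w_x.
Substituting into the PDE and dividing by exp(-2τ): w_τ - 2w + w_x = -2w.
The lower-order terms cancel, leaving the standard advection equation w_τ + w_x = 0.
Initial data for w: w(x,0) = u(x,0) = sin(2x).
Solve for w:
  By method of characteristics (waves move right with speed 1):
  Along characteristics x - τ = const, w is constant, so w(x,τ) = f(x - τ) with f = w(·, 0).
Hence w(x,τ) = sin(2x - 2τ).
Transform back: u(x,τ) = exp(-2τ)w(x,τ).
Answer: u(x, τ) = exp(-2τ)sin(2x - 2τ)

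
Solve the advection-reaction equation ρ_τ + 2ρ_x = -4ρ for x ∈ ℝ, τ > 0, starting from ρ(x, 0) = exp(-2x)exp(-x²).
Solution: Substitute ρ = exp(-2x)u, i.e. u = exp(2x)ρ.
By the product rule, ρ_x = exp(-2x)(u_x - 2u), ρ_τ = exp(-2x)u_τ.
Substituting into the PDE and dividing by exp(-2x): u_τ + 2(u_x - 2u) = -4u.
The lower-order terms cancel, leaving the standard advection equation u_τ + 2u_x = 0.
Initial data for u: u(x,0) = exp(2x)ρ(x,0) = exp(-x²).
Solve for u:
  By method of characteristics (waves move right with speed 2):
  Along characteristics x - 2τ = const, u is constant, so u(x,τ) = f(x - 2τ) with f = u(·, 0).
Hence u(x,τ) = exp(-(x - 2τ)²).
Transform back: ρ(x,τ) = exp(-2x)u(x,τ).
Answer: ρ(x, τ) = exp(-2x)exp(-(x - 2τ)²)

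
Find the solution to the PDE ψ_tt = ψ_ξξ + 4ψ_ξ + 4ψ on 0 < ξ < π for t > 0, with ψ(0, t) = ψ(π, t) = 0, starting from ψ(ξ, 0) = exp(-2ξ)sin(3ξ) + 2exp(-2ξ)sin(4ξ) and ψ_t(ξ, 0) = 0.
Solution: Substitute ψ = exp(-2ξ)u, i.e. u = exp(2ξ)ψ.
By the product rule, ψ_ξ = exp(-2ξ)(u_ξ - 2u), ψ_ξξ = exp(-2ξ)(u_ξξ - 4u_ξ + 4u), ψ_tt = exp(-2ξ)u_tt.
Substituting into the PDE and dividing by exp(-2ξ): u_tt = (u_ξξ - 4u_ξ + 4u) + 4(u_ξ - 2u) + 4u.
The lower-order terms cancel, leaving the standard wave equation u_tt = u_ξξ.
Initial data for u: u(ξ,0) = exp(2ξ)ψ(ξ,0) = sin(3ξ) + 2sin(4ξ); u_t(ξ,0) = exp(2ξ)ψ_t(ξ,0) = 0. The boundary conditions carry over: u(0,t) = u(π,t) = 0.
Solve for u:
  Using separation of variables u = X(ξ)T(t):
  Eigenfunctions: sin(nξ), n = 1, 2, 3, ...
  General solution: u(ξ, t) = Σ [A_n cos(n t) + B_n sin(n t)] sin(nξ)
  From u(ξ,0) = sin(3ξ) + 2sin(4ξ): A_3=1, A_4=2. From u_t(ξ,0) = 0: all B_n = 0.
Hence u(ξ,t) = sin(3ξ)cos(3t) + 2sin(4ξ)cos(4t).
Transform back: ψ(ξ,t) = exp(-2ξ)u(ξ,t).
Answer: ψ(ξ, t) = exp(-2ξ)sin(3ξ)cos(3t) + 2exp(-2ξ)sin(4ξ)cos(4t)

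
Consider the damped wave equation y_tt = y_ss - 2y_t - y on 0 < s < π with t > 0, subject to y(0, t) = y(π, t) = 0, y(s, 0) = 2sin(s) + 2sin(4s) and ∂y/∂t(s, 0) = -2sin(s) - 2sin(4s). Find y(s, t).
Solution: Substitute y = exp(-t)u, i.e. u = exp(t)y.
By the product rule, y_t = exp(-t)(u_t - u), y_tt = exp(-t)(u_tt - 2u_t + u), y_ss = exp(-t)u_ss.
Substituting into the PDE and dividing by exp(-t): u_tt - 2u_t + u = u_ss - 2(u_t - u) - u.
The lower-order terms cancel, leaving the standard wave equation u_tt = u_ss.
Initial data for u: u(s,0) = y(s,0) = 2sin(s) + 2sin(4s); u_t(s,0) = y_t(s,0) + y(s,0) = 0. The boundary conditions carry over: u(0,t) = u(π,t) = 0.
Solve for u:
  Using separation of variables u = X(s)T(t):
  Eigenfunctions: sin(ns), n = 1, 2, 3, ...
  General solution: u(s, t) = Σ [A_n cos(n t) + B_n sin(n t)] sin(ns)
  From u(s,0) = 2sin(s) + 2sin(4s): A_1=2, A_4=2. From u_t(s,0) = 0: all B_n = 0.
Hence u(s,t) = 2sin(s)cos(t) + 2sin(4s)cos(4t).
Transform back: y(s,t) = exp(-t)u(s,t).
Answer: y(s, t) = 2exp(-t)sin(s)cos(t) + 2exp(-t)sin(4s)cos(4t)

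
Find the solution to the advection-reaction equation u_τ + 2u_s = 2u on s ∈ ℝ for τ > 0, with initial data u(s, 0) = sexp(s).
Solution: Substitute u = exp(s)w, i.e. w = exp(-s)u.
By the product rule, u_s = exp(s)(w_s + w), u_τ = exp(s)w_τ.
Substituting into the PDE and dividing by exp(s): w_τ + 2(w_s + w) = 2w.
The lower-order terms cancel, leaving the standard advection equation w_τ + 2w_s = 0.
Initial data for w: w(s,0) = exp(-s)u(s,0) = s.
Solve for w:
  By method of characteristics (waves move right with speed 2):
  Along characteristics s - 2τ = const, w is constant, so w(s,τ) = f(s - 2τ) with f = w(·, 0).
Hence w(s,τ) = s - 2τ.
Transform back: u(s,τ) = exp(s)w(s,τ).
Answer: u(s, τ) = sexp(s) - 2τexp(s)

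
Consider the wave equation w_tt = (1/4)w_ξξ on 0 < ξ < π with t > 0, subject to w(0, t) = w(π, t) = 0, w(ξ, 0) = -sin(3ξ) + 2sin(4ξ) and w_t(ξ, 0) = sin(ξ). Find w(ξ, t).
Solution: Using separation of variables w = X(ξ)T(t):
Eigenfunctions: sin(nξ), n = 1, 2, 3, ...
General solution: w(ξ, t) = Σ [A_n cos(n t/2) + B_n sin(n t/2)] sin(nξ)
From w(ξ,0) = -sin(3ξ) + 2sin(4ξ): A_3=-1, A_4=2. From w_t(ξ,0) = sin(ξ), using w_t(ξ,0) = Σ ω_n B_n sin(nξ) with ω_n = n/2: B_1 = 1/(1/2) = 2.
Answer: w(ξ, t) = 2sin(t/2)sin(ξ) - sin(3ξ)cos(3t/2) + 2sin(4ξ)cos(2t)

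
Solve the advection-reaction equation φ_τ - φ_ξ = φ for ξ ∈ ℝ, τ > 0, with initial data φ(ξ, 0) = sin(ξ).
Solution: Substitute φ = exp(τ)u, i.e. u = exp(-τ)φ.
By the product rule, φ_τ = exp(τ)(u_τ + u), φ_ξ = exp(τ)u_ξ.
Substituting into the PDE and dividing by exp(τ): u_τ + u - u_ξ = u.
The lower-order terms cancel, leaving the standard advection equation u_τ - u_ξ = 0.
Initial data for u: u(ξ,0) = φ(ξ,0) = sin(ξ).
Solve for u:
  By method of characteristics (waves move left with speed 1):
  Along characteristics ξ + τ = const, u is constant, so u(ξ,τ) = f(ξ + τ) with f = u(·, 0).
Hence u(ξ,τ) = sin(ξ + τ).
Transform back: φ(ξ,τ) = exp(τ)u(ξ,τ).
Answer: φ(ξ, τ) = exp(τ)sin(ξ + τ)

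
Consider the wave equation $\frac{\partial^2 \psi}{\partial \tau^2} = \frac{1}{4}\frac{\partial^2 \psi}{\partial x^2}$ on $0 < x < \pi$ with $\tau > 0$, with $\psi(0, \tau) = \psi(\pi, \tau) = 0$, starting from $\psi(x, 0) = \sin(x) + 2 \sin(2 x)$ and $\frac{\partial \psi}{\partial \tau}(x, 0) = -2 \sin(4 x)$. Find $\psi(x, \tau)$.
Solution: Using separation of variables $\psi = X(x)T(\tau)$:
Eigenfunctions: $\sin(nx)$, $n = 1, 2, 3, \ldots$
General solution: $\psi(x, \tau) = \sum [A_n \cos(n \tau/2) + B_n \sin(n \tau/2)] \sin(nx)$
From $\psi(x,0) = \sin(x) + 2 \sin(2 x)$: $A_1=1, A_2=2$. From $\psi_{\tau}(x,0) = -2 \sin(4 x)$, using $\psi_{\tau}(x,0) = \sum \omega_n B_n \sin(nx)$ with $\omega_n = n/2$: $B_4 = (-2)/2 = -1$.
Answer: $\psi(x, \tau) = - \sin(2 \tau) \sin(4 x) + \sin(x) \cos(\tau/2) + 2 \sin(2 x) \cos(\tau)$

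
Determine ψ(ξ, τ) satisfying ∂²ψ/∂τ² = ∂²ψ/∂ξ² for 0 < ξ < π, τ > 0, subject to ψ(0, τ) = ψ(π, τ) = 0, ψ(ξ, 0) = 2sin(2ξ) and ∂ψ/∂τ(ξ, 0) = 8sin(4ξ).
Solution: Using separation of variables ψ = X(ξ)T(τ):
Eigenfunctions: sin(nξ), n = 1, 2, 3, ...
General solution: ψ(ξ, τ) = Σ [A_n cos(n τ) + B_n sin(n τ)] sin(nξ)
From ψ(ξ,0) = 2sin(2ξ): A_2=2. From ψ_τ(ξ,0) = 8sin(4ξ), using ψ_τ(ξ,0) = Σ ω_n B_n sin(nξ) with ω_n = n: B_4 = 8/4 = 2.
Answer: ψ(ξ, τ) = 2sin(2ξ)cos(2τ) + 2sin(4ξ)sin(4τ)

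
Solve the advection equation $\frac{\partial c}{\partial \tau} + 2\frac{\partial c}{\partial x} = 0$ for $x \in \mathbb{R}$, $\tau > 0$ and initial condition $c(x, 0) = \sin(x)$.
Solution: By method of characteristics (waves move right with speed 2):
Along characteristics $x - 2\tau =$ const, $c$ is constant, so $c(x,\tau) = f(x - 2\tau)$ with $f = c( \cdot , 0)$.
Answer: $c(x, \tau) = - \sin(2 \tau - x)$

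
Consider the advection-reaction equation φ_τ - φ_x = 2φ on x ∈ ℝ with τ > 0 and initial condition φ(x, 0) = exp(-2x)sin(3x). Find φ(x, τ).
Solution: Substitute φ = exp(-2x)u, i.e. u = exp(2x)φ.
By the product rule, φ_x = exp(-2x)(u_x - 2u), φ_τ = exp(-2x)u_τ.
Substituting into the PDE and dividing by exp(-2x): u_τ - (u_x - 2u) = 2u.
The lower-order terms cancel, leaving the standard advection equation u_τ - u_x = 0.
Initial data for u: u(x,0) = exp(2x)φ(x,0) = sin(3x).
Solve for u:
  By method of characteristics (waves move left with speed 1):
  Along characteristics x + τ = const, u is constant, so u(x,τ) = f(x + τ) with f = u(·, 0).
Hence u(x,τ) = sin(3x + 3τ).
Transform back: φ(x,τ) = exp(-2x)u(x,τ).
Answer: φ(x, τ) = exp(-2x)sin(3x + 3τ)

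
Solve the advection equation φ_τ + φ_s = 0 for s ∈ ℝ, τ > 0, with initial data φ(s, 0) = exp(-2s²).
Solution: By method of characteristics (waves move right with speed 1):
Along characteristics s - τ = const, φ is constant, so φ(s,τ) = f(s - τ) with f = φ(·, 0).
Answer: φ(s, τ) = exp(-2(s - τ)²)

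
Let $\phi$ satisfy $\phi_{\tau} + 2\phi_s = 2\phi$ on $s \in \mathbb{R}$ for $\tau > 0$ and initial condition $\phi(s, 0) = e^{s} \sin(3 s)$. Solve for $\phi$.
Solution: Substitute $\phi = e^{s}u$, i.e. $u = e^{-s}\phi$.
By the product rule, $\phi_s = e^{s}(u_s + u)$, $\phi_{\tau} = e^{s}u_{\tau}$.
Substituting into the PDE and dividing by $e^{s}$: $u_{\tau} + 2(u_s + u) = 2u$.
The lower-order terms cancel, leaving the standard advection equation $u_{\tau} + 2u_s = 0$.
Initial data for $u$: $u(s,0) = e^{-s}\phi(s,0) = \sin(3 s)$.
Solve for $u$:
  By method of characteristics (waves move right with speed 2):
  Along characteristics $s - 2\tau =$ const, $u$ is constant, so $u(s,\tau) = f(s - 2\tau)$ with $f = u( \cdot , 0)$.
Hence $u(s,\tau) = \sin(3 s - 6 \tau)$.
Transform back: $\phi(s,\tau) = e^{s}u(s,\tau)$.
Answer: $\phi(s, \tau) = - e^{s} \sin(6 \tau - 3 s)$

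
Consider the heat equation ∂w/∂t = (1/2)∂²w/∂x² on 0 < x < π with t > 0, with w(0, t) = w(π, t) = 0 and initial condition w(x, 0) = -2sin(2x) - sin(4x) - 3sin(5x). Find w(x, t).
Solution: Separating variables: w = Σ c_n exp(-n²t/2) sin(nx). From w(x,0) = -2sin(2x) - sin(4x) - 3sin(5x): c_2=-2, c_4=-1, c_5=-3.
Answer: w(x, t) = -2exp(-2t)sin(2x) - exp(-8t)sin(4x) - 3exp(-25t/2)sin(5x)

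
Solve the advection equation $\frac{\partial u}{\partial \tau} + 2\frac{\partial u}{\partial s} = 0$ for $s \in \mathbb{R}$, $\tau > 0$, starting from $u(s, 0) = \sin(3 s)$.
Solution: By characteristics ($ds/d\tau = 2$), $u(s,\tau) = f(s - 2\tau)$ with $f = u( \cdot , 0)$.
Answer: $u(s, \tau) = - \sin(6 \tau - 3 s)$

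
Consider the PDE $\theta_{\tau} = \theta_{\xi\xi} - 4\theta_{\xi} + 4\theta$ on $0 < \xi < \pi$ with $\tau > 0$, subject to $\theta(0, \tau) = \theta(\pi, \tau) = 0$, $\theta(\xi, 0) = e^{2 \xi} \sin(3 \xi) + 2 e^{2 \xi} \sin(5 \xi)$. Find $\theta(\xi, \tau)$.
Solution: Substitute $\theta = e^{2\xi}u$.
Then $\theta_{\xi} = e^{2\xi}(u_{\xi} + 2u)$, $\theta_{\xi\xi} = e^{2\xi}(u_{\xi\xi} + 4u_{\xi} + 4u)$, $\theta_{\tau} = e^{2\xi}u_{\tau}$; substituting and dividing by $e^{2\xi}$, the lower-order terms cancel: $u_{\tau} = u_{\xi\xi}$ (standard heat equation).
Data for $u$: $u(\xi,0) = e^{-2\xi}\theta(\xi,0) = \sin(3 \xi) + 2 \sin(5 \xi)$. The boundary conditions carry over: $u(0,\tau) = u(\pi,\tau) = 0$.
Separating variables: $u = \sum c_n e^{-n^2\tau} \sin(n\xi)$. From $u(\xi,0) = \sin(3 \xi) + 2 \sin(5 \xi)$: $c_3=1, c_5=2$.
So $u(\xi,\tau) = e^{-9 \tau} \sin(3 \xi) + 2 e^{-25 \tau} \sin(5 \xi)$, and $\theta(\xi,\tau) = e^{2\xi}u(\xi,\tau)$.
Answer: $\theta(\xi, \tau) = e^{-9 \tau} e^{2 \xi} \sin(3 \xi) + 2 e^{-25 \tau} e^{2 \xi} \sin(5 \xi)$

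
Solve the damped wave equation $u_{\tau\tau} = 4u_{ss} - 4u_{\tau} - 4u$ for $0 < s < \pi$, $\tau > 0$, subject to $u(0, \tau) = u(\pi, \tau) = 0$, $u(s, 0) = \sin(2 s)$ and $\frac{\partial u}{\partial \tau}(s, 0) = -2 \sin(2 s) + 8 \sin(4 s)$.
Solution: Substitute $u = e^{-2\tau}w$.
Then $u_{\tau} = e^{-2\tau}(w_{\tau} - 2w)$, $u_{\tau\tau} = e^{-2\tau}(w_{\tau\tau} - 4w_{\tau} + 4w)$, $u_{ss} = e^{-2\tau}w_{ss}$; substituting and dividing by $e^{-2\tau}$, the lower-order terms cancel: $w_{\tau\tau} = 4w_{ss}$ (standard wave equation).
Data for $w$: $w(s,0) = u(s,0) = \sin(2 s)$; $w_{\tau}(s,0) = u_{\tau}(s,0) + 2u(s,0) = 8 \sin(4 s)$. The boundary conditions carry over: $w(0,\tau) = w(\pi,\tau) = 0$.
Separating variables: $w = \sum [A_n \cos(\omega_n \tau) + B_n \sin(\omega_n \tau)] \sin(ns)$, $\omega_n = 2n$. From ICs ($B_n$ = velocity coefficient / $\omega_n$): $A_2=1, B_4=1$.
So $w(s,\tau) = \sin(2 s) \cos(4 \tau) + \sin(4 s) \sin(8 \tau)$, and $u(s,\tau) = e^{-2\tau}w(s,\tau)$.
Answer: $u(s, \tau) = e^{-2 \tau} \sin(8 \tau) \sin(4 s) + e^{-2 \tau} \sin(2 s) \cos(4 \tau)$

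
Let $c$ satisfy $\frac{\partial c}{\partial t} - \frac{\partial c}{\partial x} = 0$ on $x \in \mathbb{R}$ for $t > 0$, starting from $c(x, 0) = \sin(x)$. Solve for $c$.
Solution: By method of characteristics (waves move left with speed 1):
Along characteristics $x + t =$ const, $c$ is constant, so $c(x,t) = f(x + t)$ with $f = c( \cdot , 0)$.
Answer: $c(x, t) = \sin(t + x)$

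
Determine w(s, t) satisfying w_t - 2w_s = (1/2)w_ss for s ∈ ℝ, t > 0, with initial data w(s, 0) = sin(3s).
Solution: Change to a moving frame: let η = s + 2t, σ = t and write w(s,t) = u(η,σ).
By the chain rule w_t = u_σ + 2u_η, w_s = u_η, w_ss = u_ηη.
Then w_t - 2w_s = u_σ: the advection term cancels and the PDE becomes the heat equation u_σ = (1/2)u_ηη on η ∈ ℝ.
Initial data: u(η,0) = w(η,0) = sin(3η).
On η ∈ ℝ each mode satisfies (sin(nη))″ = -n² sin(nη), so exp(-n²σ/2) sin(nη) solves the heat equation; by superposition u(η,σ) = Σ c_n exp(-n²σ/2) sin(nη).
Reading off the coefficients: c_3=1, so u(η,σ) = exp(-9σ/2)sin(3η).
Substituting back η = s + 2t, σ = t: w(s,t) = u(s + 2t, t).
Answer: w(s, t) = exp(-9t/2)sin(3s + 6t)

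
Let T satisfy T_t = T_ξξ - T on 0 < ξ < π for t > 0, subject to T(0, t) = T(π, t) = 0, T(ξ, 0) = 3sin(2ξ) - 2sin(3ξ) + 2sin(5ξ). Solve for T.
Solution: Substitute T = exp(-t)u, i.e. u = exp(t)T.
By the product rule, T_t = exp(-t)(u_t - u), T_ξξ = exp(-t)u_ξξ.
Substituting into the PDE and dividing by exp(-t): u_t - u = u_ξξ - u.
The lower-order terms cancel, leaving the standard heat equation u_t = u_ξξ.
Initial data for u: u(ξ,0) = T(ξ,0) = 3sin(2ξ) - 2sin(3ξ) + 2sin(5ξ). The boundary conditions carry over: u(0,t) = u(π,t) = 0.
Solve for u:
  Using separation of variables u = X(ξ)G(t):
  Eigenfunctions: sin(nξ), n = 1, 2, 3, ...
  General solution: u(ξ, t) = Σ c_n sin(nξ) exp(-n² t)
  Matching u(ξ,0) = 3sin(2ξ) - 2sin(3ξ) + 2sin(5ξ) term by term: c_2=3, c_3=-2, c_5=2.
Hence u(ξ,t) = 3exp(-4t)sin(2ξ) - 2exp(-9t)sin(3ξ) + 2exp(-25t)sin(5ξ).
Transform back: T(ξ,t) = exp(-t)u(ξ,t).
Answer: T(ξ, t) = 3exp(-5t)sin(2ξ) - 2exp(-10t)sin(3ξ) + 2exp(-26t)sin(5ξ)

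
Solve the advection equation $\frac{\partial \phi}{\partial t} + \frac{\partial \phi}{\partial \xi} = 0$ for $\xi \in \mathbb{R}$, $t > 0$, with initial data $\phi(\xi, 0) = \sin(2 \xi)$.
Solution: By characteristics ($d\xi/dt = 1$), $\phi(\xi,t) = f(\xi - t)$ with $f = \phi( \cdot , 0)$.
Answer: $\phi(\xi, t) = \sin(2 \xi - 2 t)$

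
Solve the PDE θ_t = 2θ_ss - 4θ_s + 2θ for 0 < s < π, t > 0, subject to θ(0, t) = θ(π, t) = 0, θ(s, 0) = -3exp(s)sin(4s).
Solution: Substitute θ = exp(s)u.
Then θ_s = exp(s)(u_s + u), θ_ss = exp(s)(u_ss + 2u_s + u), θ_t = exp(s)u_t; substituting and dividing by exp(s), the lower-order terms cancel: u_t = 2u_ss (standard heat equation).
Data for u: u(s,0) = exp(-s)θ(s,0) = -3sin(4s). The boundary conditions carry over: u(0,t) = u(π,t) = 0.
Separating variables: u = Σ c_n exp(-2n²t) sin(ns). From u(s,0) = -3sin(4s): c_4=-3.
So u(s,t) = -3exp(-32t)sin(4s), and θ(s,t) = exp(s)u(s,t).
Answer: θ(s, t) = -3exp(s)exp(-32t)sin(4s)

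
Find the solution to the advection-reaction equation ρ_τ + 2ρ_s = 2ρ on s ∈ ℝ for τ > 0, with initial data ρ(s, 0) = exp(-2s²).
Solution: Substitute ρ = exp(2τ)u.
Then ρ_τ = exp(2τ)(u_τ + 2u), ρ_s = exp(2τ)u_s; substituting and dividing by exp(2τ), the lower-order terms cancel: u_τ + 2u_s = 0 (standard advection equation).
Data for u: u(s,0) = ρ(s,0) = exp(-2s²).
By characteristics (ds/dτ = 2), u(s,τ) = f(s - 2τ) with f = u(·, 0).
So u(s,τ) = exp(-2(s - 2τ)²), and ρ(s,τ) = exp(2τ)u(s,τ).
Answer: ρ(s, τ) = exp(2τ)exp(-2(s - 2τ)²)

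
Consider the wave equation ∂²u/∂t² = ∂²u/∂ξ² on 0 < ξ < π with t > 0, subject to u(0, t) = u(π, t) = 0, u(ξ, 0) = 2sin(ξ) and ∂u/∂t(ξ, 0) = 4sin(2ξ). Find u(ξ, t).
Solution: Using separation of variables u = X(ξ)T(t):
Eigenfunctions: sin(nξ), n = 1, 2, 3, ...
General solution: u(ξ, t) = Σ [A_n cos(n t) + B_n sin(n t)] sin(nξ)
From u(ξ,0) = 2sin(ξ): A_1=2. From u_t(ξ,0) = 4sin(2ξ), using u_t(ξ,0) = Σ ω_n B_n sin(nξ) with ω_n = n: B_2 = 4/2 = 2.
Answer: u(ξ, t) = 2sin(2t)sin(2ξ) + 2sin(ξ)cos(t)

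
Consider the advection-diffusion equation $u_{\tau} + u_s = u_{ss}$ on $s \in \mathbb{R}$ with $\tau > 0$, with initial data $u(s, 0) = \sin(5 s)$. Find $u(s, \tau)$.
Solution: Moving frame: $\eta = s - \tau$, $\sigma = \tau$, $u = w(\eta,\sigma)$, so $u_{\tau} = w_{\sigma} - w_{\eta}$ and $u_{ss} = w_{\eta\eta}$.
Hence $u_{\tau} + u_s = w_{\sigma}$ and the PDE becomes the heat equation $w_{\sigma} = w_{\eta\eta}$ on $\eta \in \mathbb{R}$.
Initial data: $w(\eta,0) = u(\eta,0) = \sin(5 \eta)$. Each mode $\sin(n\eta)$ decays as $e^{-n^2\sigma}$ on $\mathbb{R}$, so $w(\eta,\sigma) = \sum c_n e^{-n^2\sigma} \sin(n\eta)$ with $c_5=1$: $w(\eta,\sigma) = e^{-25 \sigma} \sin(5 \eta)$.
Substituting back: $u(s,\tau) = w(s - \tau, \tau)$.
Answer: $u(s, \tau) = - e^{-25 \tau} \sin(5 \tau - 5 s)$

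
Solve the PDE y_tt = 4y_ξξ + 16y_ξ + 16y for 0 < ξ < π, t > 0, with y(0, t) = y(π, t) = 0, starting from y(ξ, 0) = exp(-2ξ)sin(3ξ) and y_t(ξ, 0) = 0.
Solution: Substitute y = exp(-2ξ)u, i.e. u = exp(2ξ)y.
By the product rule, y_ξ = exp(-2ξ)(u_ξ - 2u), y_ξξ = exp(-2ξ)(u_ξξ - 4u_ξ + 4u), y_tt = exp(-2ξ)u_tt.
Substituting into the PDE and dividing by exp(-2ξ): u_tt = 4(u_ξξ - 4u_ξ + 4u) + 16(u_ξ - 2u) + 16u.
The lower-order terms cancel, leaving the standard wave equation u_tt = 4u_ξξ.
Initial data for u: u(ξ,0) = exp(2ξ)y(ξ,0) = sin(3ξ); u_t(ξ,0) = exp(2ξ)y_t(ξ,0) = 0. The boundary conditions carry over: u(0,t) = u(π,t) = 0.
Solve for u:
  Using separation of variables u = X(ξ)T(t):
  Eigenfunctions: sin(nξ), n = 1, 2, 3, ...
  General solution: u(ξ, t) = Σ [A_n cos(2n t) + B_n sin(2n t)] sin(nξ)
  From u(ξ,0) = sin(3ξ): A_3=1. From u_t(ξ,0) = 0: all B_n = 0.
Hence u(ξ,t) = sin(3ξ)cos(6t).
Transform back: y(ξ,t) = exp(-2ξ)u(ξ,t).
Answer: y(ξ, t) = exp(-2ξ)sin(3ξ)cos(6t)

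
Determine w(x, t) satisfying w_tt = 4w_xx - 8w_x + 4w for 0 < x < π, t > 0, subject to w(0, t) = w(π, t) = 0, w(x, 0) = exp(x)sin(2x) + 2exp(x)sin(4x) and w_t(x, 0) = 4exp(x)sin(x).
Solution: Substitute w = exp(x)u.
Then w_x = exp(x)(u_x + u), w_xx = exp(x)(u_xx + 2u_x + u), w_tt = exp(x)u_tt; substituting and dividing by exp(x), the lower-order terms cancel: u_tt = 4u_xx (standard wave equation).
Data for u: u(x,0) = exp(-x)w(x,0) = sin(2x) + 2sin(4x); u_t(x,0) = exp(-x)w_t(x,0) = 4sin(x). The boundary conditions carry over: u(0,t) = u(π,t) = 0.
Separating variables: u = Σ [A_n cos(ω_n t) + B_n sin(ω_n t)] sin(nx), ω_n = 2n. From ICs (B_n = velocity coefficient / ω_n): A_2=1, A_4=2, B_1=2.
So u(x,t) = 2sin(2t)sin(x) + sin(2x)cos(4t) + 2sin(4x)cos(8t), and w(x,t) = exp(x)u(x,t).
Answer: w(x, t) = 2exp(x)sin(2t)sin(x) + exp(x)sin(2x)cos(4t) + 2exp(x)sin(4x)cos(8t)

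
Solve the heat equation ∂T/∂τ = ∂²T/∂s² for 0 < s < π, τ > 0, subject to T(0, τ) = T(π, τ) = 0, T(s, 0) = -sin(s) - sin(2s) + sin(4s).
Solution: Separating variables: T = Σ c_n exp(-n²τ) sin(ns). From T(s,0) = -sin(s) - sin(2s) + sin(4s): c_1=-1, c_2=-1, c_4=1.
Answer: T(s, τ) = -exp(-τ)sin(s) - exp(-4τ)sin(2s) + exp(-16τ)sin(4s)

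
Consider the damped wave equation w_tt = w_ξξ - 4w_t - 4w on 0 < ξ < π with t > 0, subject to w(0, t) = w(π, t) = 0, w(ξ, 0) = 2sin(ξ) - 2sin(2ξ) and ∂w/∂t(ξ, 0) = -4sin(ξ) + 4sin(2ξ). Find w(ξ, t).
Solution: Substitute w = exp(-2t)u.
Then w_t = exp(-2t)(u_t - 2u), w_tt = exp(-2t)(u_tt - 4u_t + 4u), w_ξξ = exp(-2t)u_ξξ; substituting and dividing by exp(-2t), the lower-order terms cancel: u_tt = u_ξξ (standard wave equation).
Data for u: u(ξ,0) = w(ξ,0) = 2sin(ξ) - 2sin(2ξ); u_t(ξ,0) = w_t(ξ,0) + 2w(ξ,0) = 0. The boundary conditions carry over: u(0,t) = u(π,t) = 0.
Separating variables: u = Σ [A_n cos(ω_n t) + B_n sin(ω_n t)] sin(nξ), ω_n = n. From ICs: A_1=2, A_2=-2.
So u(ξ,t) = 2sin(ξ)cos(t) - 2sin(2ξ)cos(2t), and w(ξ,t) = exp(-2t)u(ξ,t).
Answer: w(ξ, t) = 2exp(-2t)sin(ξ)cos(t) - 2exp(-2t)sin(2ξ)cos(2t)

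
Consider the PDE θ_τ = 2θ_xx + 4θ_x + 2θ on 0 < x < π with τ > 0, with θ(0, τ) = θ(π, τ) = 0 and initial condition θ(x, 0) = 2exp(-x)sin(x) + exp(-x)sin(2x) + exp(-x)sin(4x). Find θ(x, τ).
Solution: Substitute θ = exp(-x)u.
Then θ_x = exp(-x)(u_x - u), θ_xx = exp(-x)(u_xx - 2u_x + u), θ_τ = exp(-x)u_τ; substituting and dividing by exp(-x), the lower-order terms cancel: u_τ = 2u_xx (standard heat equation).
Data for u: u(x,0) = exp(x)θ(x,0) = 2sin(x) + sin(2x) + sin(4x). The boundary conditions carry over: u(0,τ) = u(π,τ) = 0.
Separating variables: u = Σ c_n exp(-2n²τ) sin(nx). From u(x,0) = 2sin(x) + sin(2x) + sin(4x): c_1=2, c_2=1, c_4=1.
So u(x,τ) = 2exp(-2τ)sin(x) + exp(-8τ)sin(2x) + exp(-32τ)sin(4x), and θ(x,τ) = exp(-x)u(x,τ).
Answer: θ(x, τ) = 2exp(-x)exp(-2τ)sin(x) + exp(-x)exp(-8τ)sin(2x) + exp(-x)exp(-32τ)sin(4x)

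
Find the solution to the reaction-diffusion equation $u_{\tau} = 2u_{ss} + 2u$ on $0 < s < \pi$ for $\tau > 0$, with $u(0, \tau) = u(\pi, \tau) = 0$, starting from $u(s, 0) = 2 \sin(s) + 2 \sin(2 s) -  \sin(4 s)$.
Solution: Substitute $u = e^{2\tau}w$.
Then $u_{\tau} = e^{2\tau}(w_{\tau} + 2w)$, $u_{ss} = e^{2\tau}w_{ss}$; substituting and dividing by $e^{2\tau}$, the lower-order terms cancel: $w_{\tau} = 2w_{ss}$ (standard heat equation).
Data for $w$: $w(s,0) = u(s,0) = 2 \sin(s) + 2 \sin(2 s) - \sin(4 s)$. The boundary conditions carry over: $w(0,\tau) = w(\pi,\tau) = 0$.
Separating variables: $w = \sum c_n e^{-2n^2\tau} \sin(ns)$. From $w(s,0) = 2 \sin(s) + 2 \sin(2 s) - \sin(4 s)$: $c_1=2, c_2=2, c_4=-1$.
So $w(s,\tau) = 2 e^{-2 \tau} \sin(s) + 2 e^{-8 \tau} \sin(2 s) - e^{-32 \tau} \sin(4 s)$, and $u(s,\tau) = e^{2\tau}w(s,\tau)$.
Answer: $u(s, \tau) = 2 \sin(s) + 2 e^{-6 \tau} \sin(2 s) -  e^{-30 \tau} \sin(4 s)$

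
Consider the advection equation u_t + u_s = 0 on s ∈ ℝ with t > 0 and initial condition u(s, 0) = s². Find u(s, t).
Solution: By method of characteristics (waves move right with speed 1):
Along characteristics s - t = const, u is constant, so u(s,t) = f(s - t) with f = u(·, 0).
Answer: u(s, t) = s² - 2st + t²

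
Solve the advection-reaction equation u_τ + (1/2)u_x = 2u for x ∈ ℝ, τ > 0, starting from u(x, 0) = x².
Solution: Substitute u = exp(2τ)w.
Then u_τ = exp(2τ)(w_τ + 2w), u_x = exp(2τ)w_x; substituting and dividing by exp(2τ), the lower-order terms cancel: w_τ + (1/2)w_x = 0 (standard advection equation).
Data for w: w(x,0) = u(x,0) = x².
By characteristics (dx/dτ = 1/2), w(x,τ) = f(x - (1/2)τ) with f = w(·, 0).
So w(x,τ) = x² - xτ + (1/4)τ², and u(x,τ) = exp(2τ)w(x,τ).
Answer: u(x, τ) = x²exp(2τ) - xτexp(2τ) + (1/4)τ²exp(2τ)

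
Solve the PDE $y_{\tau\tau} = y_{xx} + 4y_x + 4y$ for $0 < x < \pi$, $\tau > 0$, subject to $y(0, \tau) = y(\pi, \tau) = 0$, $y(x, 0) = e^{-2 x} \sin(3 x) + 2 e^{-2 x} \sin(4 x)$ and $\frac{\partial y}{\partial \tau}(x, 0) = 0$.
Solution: Substitute $y = e^{-2x}u$.
Then $y_x = e^{-2x}(u_x - 2u)$, $y_{xx} = e^{-2x}(u_{xx} - 4u_x + 4u)$, $y_{\tau\tau} = e^{-2x}u_{\tau\tau}$; substituting and dividing by $e^{-2x}$, the lower-order terms cancel: $u_{\tau\tau} = u_{xx}$ (standard wave equation).
Data for $u$: $u(x,0) = e^{2x}y(x,0) = \sin(3 x) + 2 \sin(4 x)$; $u_{\tau}(x,0) = e^{2x}y_{\tau}(x,0) = 0$. The boundary conditions carry over: $u(0,\tau) = u(\pi,\tau) = 0$.
Separating variables: $u = \sum [A_n \cos(\omega_n \tau) + B_n \sin(\omega_n \tau)] \sin(nx)$, $\omega_n = n$. From ICs: $A_3=1, A_4=2$.
So $u(x,\tau) = \sin(3 x) \cos(3 \tau) + 2 \sin(4 x) \cos(4 \tau)$, and $y(x,\tau) = e^{-2x}u(x,\tau)$.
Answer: $y(x, \tau) = e^{-2 x} \sin(3 x) \cos(3 \tau) + 2 e^{-2 x} \sin(4 x) \cos(4 \tau)$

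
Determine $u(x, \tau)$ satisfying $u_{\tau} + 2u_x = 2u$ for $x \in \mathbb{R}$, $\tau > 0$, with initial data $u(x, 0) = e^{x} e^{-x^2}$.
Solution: Substitute $u = e^{x}w$, i.e. $w = e^{-x}u$.
By the product rule, $u_x = e^{x}(w_x + w)$, $u_{\tau} = e^{x}w_{\tau}$.
Substituting into the PDE and dividing by $e^{x}$: $w_{\tau} + 2(w_x + w) = 2w$.
The lower-order terms cancel, leaving the standard advection equation $w_{\tau} + 2w_x = 0$.
Initial data for $w$: $w(x,0) = e^{-x}u(x,0) = e^{-x^2}$.
Solve for $w$:
  By method of characteristics (waves move right with speed 2):
  Along characteristics $x - 2\tau =$ const, $w$ is constant, so $w(x,\tau) = f(x - 2\tau)$ with $f = w( \cdot , 0)$.
Hence $w(x,\tau) = e^{-(x - 2 \tau)^2}$.
Transform back: $u(x,\tau) = e^{x}w(x,\tau)$.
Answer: $u(x, \tau) = e^{x} e^{-(-2 \tau + x)^2}$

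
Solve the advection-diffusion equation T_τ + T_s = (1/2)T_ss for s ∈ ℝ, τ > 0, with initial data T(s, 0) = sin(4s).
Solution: Moving frame: η = s - τ, σ = τ, T = u(η,σ), so T_τ = u_σ - u_η and T_ss = u_ηη.
Hence T_τ + T_s = u_σ and the PDE becomes the heat equation u_σ = (1/2)u_ηη on η ∈ ℝ.
Initial data: u(η,0) = T(η,0) = sin(4η). Each mode sin(nη) decays as exp(-n²σ/2) on ℝ, so u(η,σ) = Σ c_n exp(-n²σ/2) sin(nη) with c_4=1: u(η,σ) = exp(-8σ)sin(4η).
Substituting back: T(s,τ) = u(s - τ, τ).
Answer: T(s, τ) = exp(-8τ)sin(4s - 4τ)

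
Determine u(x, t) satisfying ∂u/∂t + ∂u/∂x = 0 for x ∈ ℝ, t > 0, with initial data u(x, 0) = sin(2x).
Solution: By characteristics (dx/dt = 1), u(x,t) = f(x - t) with f = u(·, 0).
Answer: u(x, t) = -sin(2t - 2x)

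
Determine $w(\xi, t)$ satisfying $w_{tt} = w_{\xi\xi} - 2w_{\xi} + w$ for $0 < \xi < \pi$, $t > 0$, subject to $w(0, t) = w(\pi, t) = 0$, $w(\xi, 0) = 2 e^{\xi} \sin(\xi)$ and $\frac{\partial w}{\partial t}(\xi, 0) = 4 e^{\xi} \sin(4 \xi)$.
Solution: Substitute $w = e^{\xi}u$, i.e. $u = e^{-\xi}w$.
By the product rule, $w_{\xi} = e^{\xi}(u_{\xi} + u)$, $w_{\xi\xi} = e^{\xi}(u_{\xi\xi} + 2u_{\xi} + u)$, $w_{tt} = e^{\xi}u_{tt}$.
Substituting into the PDE and dividing by $e^{\xi}$: $u_{tt} = (u_{\xi\xi} + 2u_{\xi} + u) - 2(u_{\xi} + u) + u$.
The lower-order terms cancel, leaving the standard wave equation $u_{tt} = u_{\xi\xi}$.
Initial data for $u$: $u(\xi,0) = e^{-\xi}w(\xi,0) = 2 \sin(\xi)$; $u_t(\xi,0) = e^{-\xi}w_t(\xi,0) = 4 \sin(4 \xi)$. The boundary conditions carry over: $u(0,t) = u(\pi,t) = 0$.
Solve for $u$:
  Using separation of variables $u = X(\xi)T(t)$:
  Eigenfunctions: $\sin(n\xi)$, $n = 1, 2, 3, \ldots$
  General solution: $u(\xi, t) = \sum [A_n \cos(n t) + B_n \sin(n t)] \sin(n\xi)$
  From $u(\xi,0) = 2 \sin(\xi)$: $A_1=2$. From $u_t(\xi,0) = 4 \sin(4 \xi)$, using $u_t(\xi,0) = \sum \omega_n B_n \sin(n\xi)$ with $\omega_n = n$: $B_4 = 4/4 = 1$.
Hence $u(\xi,t) = \sin(4 t) \sin(4 \xi) + 2 \sin(\xi) \cos(t)$.
Transform back: $w(\xi,t) = e^{\xi}u(\xi,t)$.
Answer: $w(\xi, t) = 2 e^{\xi} \sin(\xi) \cos(t) + e^{\xi} \sin(4 \xi) \sin(4 t)$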